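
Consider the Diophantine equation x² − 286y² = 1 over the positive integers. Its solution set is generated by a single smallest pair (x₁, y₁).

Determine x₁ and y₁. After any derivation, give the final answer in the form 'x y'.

d=286: √d = [16; 1,10,3,3,2,3,3,10,1,32] (ℓ=10, even), read p_9/q_9
k=0  a_k=16  p_k/q_k = 16/1
…
k=5  a_k=2  p_k/q_k = 4397/260
…
k=8  a_k=10  p_k/q_k = 512132/30283
k=9  a_k=1  p_k/q_k = 561835/33222
(x₁, y₁) = (561835, 33222);  561835² − 286·33222² = 1 ✓

561835 33222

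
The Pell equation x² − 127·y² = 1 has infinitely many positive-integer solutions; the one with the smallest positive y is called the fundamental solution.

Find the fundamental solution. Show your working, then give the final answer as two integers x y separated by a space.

4730624 419775

[11; 3,1,2,2,7,11,7,2,2,1,3,22] for √127; ℓ=12 ⇒ convergent index 11
a_0=11:  p_0=11·1+0=11,  q_0=11·0+1=1
…
a_5=7:  p_5=7·293+124=2175,  q_5=7·26+11=193
…
a_7=7:  p_7=7·24218+2175=171701,  q_7=7·2149+193=15236
…
a_10=1:  p_10=1·906941+367620=1274561,  q_10=1·80478+32621=113099
a_11=3:  p_11=3·1274561+906941=4730624,  q_11=3·113099+80478=419775
→ (4730624, 419775).  Check: 4730624²=22378803429376, 127·419775²=22378803429375, difference 1.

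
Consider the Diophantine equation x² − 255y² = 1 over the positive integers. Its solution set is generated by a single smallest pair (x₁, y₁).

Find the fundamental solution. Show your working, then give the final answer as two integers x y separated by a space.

√255 → a₀=15, period (1,30); ℓ=2 even so k=1
a_0=15:  p_0=15·1+0=15,  q_0=15·0+1=1
a_1=1:  p_1=1·15+1=16,  q_1=1·1+0=1
fundamental: x₁=16, y₁=1  (since 256 − 255·1 = 1)

16 1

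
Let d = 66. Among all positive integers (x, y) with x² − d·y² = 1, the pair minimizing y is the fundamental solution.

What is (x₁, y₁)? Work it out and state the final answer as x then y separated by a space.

√66 → a₀=8, period (8,16); ℓ=2 even so k=1
i=0: a=8 ⇒ p=8, q=1
i=1: a=8 ⇒ p=65, q=8
fundamental: x₁=65, y₁=8  (since 4225 − 66·64 = 1)

65 8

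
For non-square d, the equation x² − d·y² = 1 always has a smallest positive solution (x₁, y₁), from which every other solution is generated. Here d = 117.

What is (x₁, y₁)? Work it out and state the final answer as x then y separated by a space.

649 60

√117 → a₀=10, period (1,4,2,4,1,20); ℓ=6 even so k=5
step 0: (10, 1)  from 10·(1,0) + (0,1)
step 1: (11, 1)  from 1·(10,1) + (1,0)
…
step 4: (530, 49)  from 4·(119,11) + (54,5)
step 5: (649, 60)  from 1·(530,49) + (119,11)
(x₁, y₁) = (649, 60);  649² − 117·60² = 1 ✓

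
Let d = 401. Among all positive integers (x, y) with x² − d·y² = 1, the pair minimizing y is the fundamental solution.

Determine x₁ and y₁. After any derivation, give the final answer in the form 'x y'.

801 40

√401 = [20; 40, …], period ℓ=1 (odd) → k=1
k=0  a_k=20  p_k/q_k = 20/1
k=1  a_k=40  p_k/q_k = 801/40
fundamental: x₁=801, y₁=40  (since 641601 − 401·1600 = 1)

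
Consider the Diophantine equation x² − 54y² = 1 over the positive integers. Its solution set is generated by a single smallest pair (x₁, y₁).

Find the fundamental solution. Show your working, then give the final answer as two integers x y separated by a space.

485 66

d=54: √d = [7; 2,1,6,1,2,14] (ℓ=6, even), read p_5/q_5
a_0=7:  p_0=7·1+0=7,  q_0=7·0+1=1
…
a_2=1:  p_2=1·15+7=22,  q_2=1·2+1=3
…
a_4=1:  p_4=1·147+22=169,  q_4=1·20+3=23
a_5=2:  p_5=2·169+147=485,  q_5=2·23+20=66
fundamental: x₁=485, y₁=66  (since 235225 − 54·4356 = 1)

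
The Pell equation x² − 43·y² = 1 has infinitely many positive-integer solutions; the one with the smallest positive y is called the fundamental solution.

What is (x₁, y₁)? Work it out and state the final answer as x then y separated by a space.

√43 = [6; 1,1,3,1,5,1,3,1,1,12, …], period ℓ=10 (even) → k=9
i=0: a=6 ⇒ p=6, q=1
i=1: a=1 ⇒ p=7, q=1
…
i=5: a=5 ⇒ p=341, q=52
i=6: a=1 ⇒ p=400, q=61
i=7: a=3 ⇒ p=1541, q=235
i=8: a=1 ⇒ p=1941, q=296
i=9: a=1 ⇒ p=3482, q=531
(x₁, y₁) = (3482, 531);  3482² − 43·531² = 1 ✓

3482 531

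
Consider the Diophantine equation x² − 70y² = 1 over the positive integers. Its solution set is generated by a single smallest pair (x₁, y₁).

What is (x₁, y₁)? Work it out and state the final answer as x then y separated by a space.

251 30

[8; 2,1,2,1,2,16] for √70; ℓ=6 ⇒ convergent index 5
a_0=8:  p_0=8·1+0=8,  q_0=8·0+1=1
…
a_2=1:  p_2=1·17+8=25,  q_2=1·2+1=3
…
a_4=1:  p_4=1·67+25=92,  q_4=1·8+3=11
a_5=2:  p_5=2·92+67=251,  q_5=2·11+8=30
(x₁, y₁) = (251, 30);  251² − 70·30² = 1 ✓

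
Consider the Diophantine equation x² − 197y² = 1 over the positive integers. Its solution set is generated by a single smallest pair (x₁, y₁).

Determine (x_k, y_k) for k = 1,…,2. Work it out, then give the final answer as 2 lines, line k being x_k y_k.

393 28
308897 22008

√197 → a₀=14, period (28); ℓ=1 odd so k=1
a_0=14:  p_0=14·1+0=14,  q_0=14·0+1=1
a_1=28:  p_1=28·14+1=393,  q_1=28·1+0=28
(x₁, y₁) = (393, 28);  393² − 197·28² = 1 ✓
(x_2, y_2) = (393·393 + 197·28·28, 393·28 + 28·393) = (308897, 22008)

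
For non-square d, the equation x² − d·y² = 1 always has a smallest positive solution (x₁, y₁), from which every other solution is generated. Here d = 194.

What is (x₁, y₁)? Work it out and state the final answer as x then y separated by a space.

√194 → a₀=13, period (1,12,1,26); ℓ=4 even so k=3
step 0: (13, 1)  from 13·(1,0) + (0,1)
…
step 2: (181, 13)  from 12·(14,1) + (13,1)
step 3: (195, 14)  from 1·(181,13) + (14,1)
fundamental: x₁=195, y₁=14  (since 38025 − 194·196 = 1)

195 14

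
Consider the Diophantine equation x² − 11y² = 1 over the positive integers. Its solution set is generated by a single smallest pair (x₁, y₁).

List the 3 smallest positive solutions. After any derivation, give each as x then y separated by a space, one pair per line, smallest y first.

10 3
199 60
3970 1197

√11 = [3; 3,6, …], period ℓ=2 (even) → k=1
i=0: a=3 ⇒ p=3, q=1
i=1: a=3 ⇒ p=10, q=3
→ (10, 3).  Check: 10²=100, 11·3²=99, difference 1.
(10+3√11)^2 = 199 + 60√11
(10+3√11)^3 = 3970 + 1197√11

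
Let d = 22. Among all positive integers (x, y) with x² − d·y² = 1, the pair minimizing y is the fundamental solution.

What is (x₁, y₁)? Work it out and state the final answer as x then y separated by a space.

197 42

d=22: √d = [4; 1,2,4,2,1,8] (ℓ=6, even), read p_5/q_5
step 0: (4, 1)  from 4·(1,0) + (0,1)
step 1: (5, 1)  from 1·(4,1) + (1,0)
step 2: (14, 3)  from 2·(5,1) + (4,1)
step 3: (61, 13)  from 4·(14,3) + (5,1)
step 4: (136, 29)  from 2·(61,13) + (14,3)
step 5: (197, 42)  from 1·(136,29) + (61,13)
→ (197, 42).  Check: 197²=38809, 22·42²=38808, difference 1.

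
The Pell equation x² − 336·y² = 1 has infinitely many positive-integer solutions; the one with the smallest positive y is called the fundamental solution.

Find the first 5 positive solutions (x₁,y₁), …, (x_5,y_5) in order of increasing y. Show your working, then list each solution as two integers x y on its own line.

√336 = [18; 3,36, …], period ℓ=2 (even) → k=1
k=0  a_k=18  p_k/q_k = 18/1
k=1  a_k=3  p_k/q_k = 55/3
→ (55, 3).  Check: 55²=3025, 336·3²=3024, difference 1.
(x_2, y_2) = (55·55 + 336·3·3, 55·3 + 3·55) = (6049, 330)
(x_3, y_3) = (55·6049 + 336·3·330, 55·330 + 3·6049) = (665335, 36297)
(x_4, y_4) = (55·665335 + 336·3·36297, 55·36297 + 3·665335) = (73180801, 3992340)
(x_5, y_5) = (55·73180801 + 336·3·3992340, 55·3992340 + 3·73180801) = (8049222775, 439121103)

55 3
6049 330
665335 36297
73180801 3992340
8049222775 439121103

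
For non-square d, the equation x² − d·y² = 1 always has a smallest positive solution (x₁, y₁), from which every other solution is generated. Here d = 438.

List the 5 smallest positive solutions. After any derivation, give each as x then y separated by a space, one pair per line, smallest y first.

√438 → a₀=20, period (1,12,1,40); ℓ=4 even so k=3
step 0: (20, 1)  from 20·(1,0) + (0,1)
…
step 2: (272, 13)  from 12·(21,1) + (20,1)
step 3: (293, 14)  from 1·(272,13) + (21,1)
(x₁, y₁) = (293, 14);  293² − 438·14² = 1 ✓
(293+14√438)^2 = 171697 + 8204√438
(293+14√438)^3 = 100614149 + 4807530√438
(293+14√438)^4 = 58959719617 + 2817204376√438
(293+14√438)^5 = 34550295081413 + 1650876956806√438

293 14
171697 8204
100614149 4807530
58959719617 2817204376
34550295081413 1650876956806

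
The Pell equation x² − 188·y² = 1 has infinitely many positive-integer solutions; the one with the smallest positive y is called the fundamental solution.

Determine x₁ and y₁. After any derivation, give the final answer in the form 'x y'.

[13; 1,2,2,6,2,2,1,26] for √188; ℓ=8 ⇒ convergent index 7
a_0=13:  p_0=13·1+0=13,  q_0=13·0+1=1
a_1=1:  p_1=1·13+1=14,  q_1=1·1+0=1
a_2=2:  p_2=2·14+13=41,  q_2=2·1+1=3
a_3=2:  p_3=2·41+14=96,  q_3=2·3+1=7
a_4=6:  p_4=6·96+41=617,  q_4=6·7+3=45
a_5=2:  p_5=2·617+96=1330,  q_5=2·45+7=97
a_6=2:  p_6=2·1330+617=3277,  q_6=2·97+45=239
a_7=1:  p_7=1·3277+1330=4607,  q_7=1·239+97=336
(x₁, y₁) = (4607, 336);  4607² − 188·336² = 1 ✓

4607 336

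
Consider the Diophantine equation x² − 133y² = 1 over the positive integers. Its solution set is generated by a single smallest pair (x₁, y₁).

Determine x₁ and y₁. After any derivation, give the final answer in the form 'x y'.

√133 = [11; 1,1,7,5,1,…,1,1,22, …], period ℓ=16 (even) → k=15
k=0  a_k=11  p_k/q_k = 11/1
k=1  a_k=1  p_k/q_k = 12/1
k=2  a_k=1  p_k/q_k = 23/2
k=3  a_k=7  p_k/q_k = 173/15
k=4  a_k=5  p_k/q_k = 888/77
k=5  a_k=1  p_k/q_k = 1061/92
k=6  a_k=1  p_k/q_k = 1949/169
…
k=8  a_k=2  p_k/q_k = 7969/691
k=9  a_k=1  p_k/q_k = 10979/952
k=10  a_k=1  p_k/q_k = 18948/1643
…
k=13  a_k=7  p_k/q_k = 1210008/104921
k=14  a_k=1  p_k/q_k = 1378591/119539
k=15  a_k=1  p_k/q_k = 2588599/224460
fundamental: x₁=2588599, y₁=224460  (since 6700844782801 − 133·50382291600 = 1)

2588599 224460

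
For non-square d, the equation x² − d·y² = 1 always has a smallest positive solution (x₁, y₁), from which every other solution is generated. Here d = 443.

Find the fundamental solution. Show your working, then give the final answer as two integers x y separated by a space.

442 21

√443 = [21; 21,42, …], period ℓ=2 (even) → k=1
a_0=21:  p_0=21·1+0=21,  q_0=21·0+1=1
a_1=21:  p_1=21·21+1=442,  q_1=21·1+0=21
fundamental: x₁=442, y₁=21  (since 195364 − 443·441 = 1)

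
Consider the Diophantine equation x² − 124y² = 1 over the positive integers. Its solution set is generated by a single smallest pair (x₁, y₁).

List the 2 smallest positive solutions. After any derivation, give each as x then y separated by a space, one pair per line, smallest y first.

[11; 7,2,1,1,1,…,2,7,22] for √124; ℓ=16 ⇒ convergent index 15
k=0  a_k=11  p_k/q_k = 11/1
k=1  a_k=7  p_k/q_k = 78/7
…
k=10  a_k=3  p_k/q_k = 67292/6043
…
k=12  a_k=1  p_k/q_k = 152167/13665
…
k=14  a_k=2  p_k/q_k = 626251/56239
k=15  a_k=7  p_k/q_k = 4620799/414960
→ (4620799, 414960).  Check: 4620799²=21351783398401, 124·414960²=21351783398400, difference 1.
(x_2, y_2) = (4620799·4620799 + 124·414960·414960, 4620799·414960 + 414960·4620799) = (42703566796801, 3834893506080)

4620799 414960
42703566796801 3834893506080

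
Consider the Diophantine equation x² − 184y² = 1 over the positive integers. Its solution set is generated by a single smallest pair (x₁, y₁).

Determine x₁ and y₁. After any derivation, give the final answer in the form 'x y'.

√184 → a₀=13, period (1,1,3,2,1,2,1,2,3,1,1,26); ℓ=12 even so k=11
step 0: (13, 1)  from 13·(1,0) + (0,1)
…
step 2: (27, 2)  from 1·(14,1) + (13,1)
step 3: (95, 7)  from 3·(27,2) + (14,1)
step 4: (217, 16)  from 2·(95,7) + (27,2)
step 5: (312, 23)  from 1·(217,16) + (95,7)
…
step 7: (1153, 85)  from 1·(841,62) + (312,23)
…
step 10: (13741, 1013)  from 1·(10594,781) + (3147,232)
step 11: (24335, 1794)  from 1·(13741,1013) + (10594,781)
(x₁, y₁) = (24335, 1794);  24335² − 184·1794² = 1 ✓

24335 1794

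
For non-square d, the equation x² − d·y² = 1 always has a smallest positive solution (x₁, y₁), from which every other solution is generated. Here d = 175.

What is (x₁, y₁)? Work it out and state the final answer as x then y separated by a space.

2024 153

√175 → a₀=13, period (4,2,1,2,4,26); ℓ=6 even so k=5
step 0: (13, 1)  from 13·(1,0) + (0,1)
…
step 3: (172, 13)  from 1·(119,9) + (53,4)
step 4: (463, 35)  from 2·(172,13) + (119,9)
step 5: (2024, 153)  from 4·(463,35) + (172,13)
→ (2024, 153).  Check: 2024²=4096576, 175·153²=4096575, difference 1.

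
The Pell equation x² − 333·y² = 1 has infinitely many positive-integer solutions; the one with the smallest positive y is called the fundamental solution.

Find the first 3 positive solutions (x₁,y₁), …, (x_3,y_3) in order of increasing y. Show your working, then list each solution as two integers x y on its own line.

73 4
10657 584
1555849 85260

√333 = [18; 4,36, …], period ℓ=2 (even) → k=1
a_0=18:  p_0=18·1+0=18,  q_0=18·0+1=1
a_1=4:  p_1=4·18+1=73,  q_1=4·1+0=4
fundamental: x₁=73, y₁=4  (since 5329 − 333·16 = 1)
n=2: (73,4)∘(73,4) = (73·73+333·4·4, 73·4+4·73) = (10657,584)
n=3: (10657,584)∘(73,4) = (73·10657+333·4·584, 73·584+4·10657) = (1555849,85260)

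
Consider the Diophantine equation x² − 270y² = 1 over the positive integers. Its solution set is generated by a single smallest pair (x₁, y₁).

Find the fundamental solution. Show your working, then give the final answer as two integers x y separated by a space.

√270 → a₀=16, period (2,3,6,3,2,32); ℓ=6 even so k=5
a_0=16:  p_0=16·1+0=16,  q_0=16·0+1=1
…
a_4=3:  p_4=3·723+115=2284,  q_4=3·44+7=139
a_5=2:  p_5=2·2284+723=5291,  q_5=2·139+44=322
(x₁, y₁) = (5291, 322);  5291² − 270·322² = 1 ✓

5291 322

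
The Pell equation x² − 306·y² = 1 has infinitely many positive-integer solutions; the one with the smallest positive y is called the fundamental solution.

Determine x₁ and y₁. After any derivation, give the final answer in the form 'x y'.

35 2

[17; 2,34] for √306; ℓ=2 ⇒ convergent index 1
k=0  a_k=17  p_k/q_k = 17/1
k=1  a_k=2  p_k/q_k = 35/2
→ (35, 2).  Check: 35²=1225, 306·2²=1224, difference 1.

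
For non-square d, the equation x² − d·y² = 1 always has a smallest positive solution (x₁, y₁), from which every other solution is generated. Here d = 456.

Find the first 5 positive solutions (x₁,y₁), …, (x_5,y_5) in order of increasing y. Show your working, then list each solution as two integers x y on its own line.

√456 = [21; 2,1,4,1,2,42, …], period ℓ=6 (even) → k=5
i=0: a=21 ⇒ p=21, q=1
…
i=4: a=1 ⇒ p=363, q=17
i=5: a=2 ⇒ p=1025, q=48
fundamental: x₁=1025, y₁=48  (since 1050625 − 456·2304 = 1)
(x_2, y_2) = (1025·1025 + 456·48·48, 1025·48 + 48·1025) = (2101249, 98400)
(x_3, y_3) = (1025·2101249 + 456·48·98400, 1025·98400 + 48·2101249) = (4307559425, 201719952)
(x_4, y_4) = (1025·4307559425 + 456·48·201719952, 1025·201719952 + 48·4307559425) = (8830494720001, 413525803200)
(x_5, y_5) = (1025·8830494720001 + 456·48·413525803200, 1025·413525803200 + 48·8830494720001) = (18102509868442625, 847727694840048)

1025 48
2101249 98400
4307559425 201719952
8830494720001 413525803200
18102509868442625 847727694840048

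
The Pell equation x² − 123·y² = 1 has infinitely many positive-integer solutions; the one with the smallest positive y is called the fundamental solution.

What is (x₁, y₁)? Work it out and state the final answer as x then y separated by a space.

[11; 11,22] for √123; ℓ=2 ⇒ convergent index 1
k=0  a_k=11  p_k/q_k = 11/1
k=1  a_k=11  p_k/q_k = 122/11
→ (122, 11).  Check: 122²=14884, 123·11²=14883, difference 1.

122 11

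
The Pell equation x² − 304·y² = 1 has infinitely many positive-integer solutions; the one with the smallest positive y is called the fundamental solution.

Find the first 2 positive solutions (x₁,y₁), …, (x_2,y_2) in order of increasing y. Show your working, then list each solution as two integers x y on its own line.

√304 = [17; 2,3,2,1,1,1,1,1,2,3,2,34, …], period ℓ=12 (even) → k=11
k=0  a_k=17  p_k/q_k = 17/1
…
k=2  a_k=3  p_k/q_k = 122/7
k=3  a_k=2  p_k/q_k = 279/16
k=4  a_k=1  p_k/q_k = 401/23
k=5  a_k=1  p_k/q_k = 680/39
k=6  a_k=1  p_k/q_k = 1081/62
…
k=8  a_k=1  p_k/q_k = 2842/163
k=9  a_k=2  p_k/q_k = 7445/427
k=10  a_k=3  p_k/q_k = 25177/1444
k=11  a_k=2  p_k/q_k = 57799/3315
(x₁, y₁) = (57799, 3315);  57799² − 304·3315² = 1 ✓
k=2:  x_2 = 57799·57799+304·3315·3315 = 6681448801,  y_2 = 57799·3315+3315·57799 = 383207370

57799 3315
6681448801 383207370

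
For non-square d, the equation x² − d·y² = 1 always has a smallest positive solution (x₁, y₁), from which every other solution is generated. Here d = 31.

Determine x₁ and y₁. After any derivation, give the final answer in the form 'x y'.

1520 273

√31 = [5; 1,1,3,5,3,1,1,10, …], period ℓ=8 (even) → k=7
step 0: (5, 1)  from 5·(1,0) + (0,1)
step 1: (6, 1)  from 1·(5,1) + (1,0)
step 2: (11, 2)  from 1·(6,1) + (5,1)
step 3: (39, 7)  from 3·(11,2) + (6,1)
step 4: (206, 37)  from 5·(39,7) + (11,2)
…
step 6: (863, 155)  from 1·(657,118) + (206,37)
step 7: (1520, 273)  from 1·(863,155) + (657,118)
(x₁, y₁) = (1520, 273);  1520² − 31·273² = 1 ✓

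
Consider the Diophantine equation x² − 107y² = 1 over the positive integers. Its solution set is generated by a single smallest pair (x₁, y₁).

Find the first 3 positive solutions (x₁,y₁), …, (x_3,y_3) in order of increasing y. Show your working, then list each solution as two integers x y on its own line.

√107 = [10; 2,1,9,1,2,20, …], period ℓ=6 (even) → k=5
a_0=10:  p_0=10·1+0=10,  q_0=10·0+1=1
…
a_2=1:  p_2=1·21+10=31,  q_2=1·2+1=3
…
a_4=1:  p_4=1·300+31=331,  q_4=1·29+3=32
a_5=2:  p_5=2·331+300=962,  q_5=2·32+29=93
(x₁, y₁) = (962, 93);  962² − 107·93² = 1 ✓
(x_2, y_2) = (962·962 + 107·93·93, 962·93 + 93·962) = (1850887, 178932)
(x_3, y_3) = (962·1850887 + 107·93·178932, 962·178932 + 93·1850887) = (3561105626, 344265075)

962 93
1850887 178932
3561105626 344265075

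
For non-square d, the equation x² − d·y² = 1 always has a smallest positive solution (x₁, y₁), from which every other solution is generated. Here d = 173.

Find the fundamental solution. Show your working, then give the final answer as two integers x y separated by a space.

√173 → a₀=13, period (6,1,1,6,26); ℓ=5 odd so k=9
a_0=13:  p_0=13·1+0=13,  q_0=13·0+1=1
…
a_7=1:  p_7=1·176552+29239=205791,  q_7=1·13423+2223=15646
a_8=1:  p_8=1·205791+176552=382343,  q_8=1·15646+13423=29069
a_9=6:  p_9=6·382343+205791=2499849,  q_9=6·29069+15646=190060
fundamental: x₁=2499849, y₁=190060  (since 6249245022801 − 173·36122803600 = 1)

2499849 190060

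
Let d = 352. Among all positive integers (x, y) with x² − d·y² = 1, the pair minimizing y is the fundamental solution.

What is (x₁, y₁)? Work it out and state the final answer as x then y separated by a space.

[18; 1,3,5,9,5,3,1,36] for √352; ℓ=8 ⇒ convergent index 7
a_0=18:  p_0=18·1+0=18,  q_0=18·0+1=1
a_1=1:  p_1=1·18+1=19,  q_1=1·1+0=1
a_2=3:  p_2=3·19+18=75,  q_2=3·1+1=4
a_3=5:  p_3=5·75+19=394,  q_3=5·4+1=21
a_4=9:  p_4=9·394+75=3621,  q_4=9·21+4=193
a_5=5:  p_5=5·3621+394=18499,  q_5=5·193+21=986
a_6=3:  p_6=3·18499+3621=59118,  q_6=3·986+193=3151
a_7=1:  p_7=1·59118+18499=77617,  q_7=1·3151+986=4137
(x₁, y₁) = (77617, 4137);  77617² − 352·4137² = 1 ✓

77617 4137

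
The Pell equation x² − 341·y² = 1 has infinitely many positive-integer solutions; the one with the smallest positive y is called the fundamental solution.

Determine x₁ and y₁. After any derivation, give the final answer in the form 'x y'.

10626551 575460

d=341: √d = [18; 2,6,1,8,2,…,6,2,36] (ℓ=14, even), read p_13/q_13
step 0: (18, 1)  from 18·(1,0) + (0,1)
…
step 3: (277, 15)  from 1·(240,13) + (37,2)
…
step 6: (7645, 414)  from 1·(5189,281) + (2456,133)
step 7: (20479, 1109)  from 2·(7645,414) + (5189,281)
…
step 12: (4953942, 268271)  from 6·(718667,38918) + (641940,34763)
step 13: (10626551, 575460)  from 2·(4953942,268271) + (718667,38918)
fundamental: x₁=10626551, y₁=575460  (since 112923586155601 − 341·331154211600 = 1)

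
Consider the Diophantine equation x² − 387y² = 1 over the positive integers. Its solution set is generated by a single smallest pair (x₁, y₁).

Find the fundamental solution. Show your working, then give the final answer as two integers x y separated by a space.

3482 177

d=387: √d = [19; 1,2,19,2,1,38] (ℓ=6, even), read p_5/q_5
k=0  a_k=19  p_k/q_k = 19/1
k=1  a_k=1  p_k/q_k = 20/1
k=2  a_k=2  p_k/q_k = 59/3
…
k=4  a_k=2  p_k/q_k = 2341/119
k=5  a_k=1  p_k/q_k = 3482/177
(x₁, y₁) = (3482, 177);  3482² − 387·177² = 1 ✓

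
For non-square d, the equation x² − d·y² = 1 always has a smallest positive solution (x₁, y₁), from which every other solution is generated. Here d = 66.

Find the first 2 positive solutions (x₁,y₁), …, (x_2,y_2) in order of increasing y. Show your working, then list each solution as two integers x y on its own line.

65 8
8449 1040

d=66: √d = [8; 8,16] (ℓ=2, even), read p_1/q_1
k=0  a_k=8  p_k/q_k = 8/1
k=1  a_k=8  p_k/q_k = 65/8
fundamental: x₁=65, y₁=8  (since 4225 − 66·64 = 1)
(x_2, y_2) = (65·65 + 66·8·8, 65·8 + 8·65) = (8449, 1040)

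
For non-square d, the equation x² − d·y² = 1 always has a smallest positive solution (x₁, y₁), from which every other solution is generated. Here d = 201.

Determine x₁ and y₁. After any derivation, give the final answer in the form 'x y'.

515095 36332

√201 → a₀=14, period (5,1,1,1,2,…,1,5,28); ℓ=14 even so k=13
i=0: a=14 ⇒ p=14, q=1
i=1: a=5 ⇒ p=71, q=5
i=2: a=1 ⇒ p=85, q=6
i=3: a=1 ⇒ p=156, q=11
i=4: a=1 ⇒ p=241, q=17
…
i=7: a=8 ⇒ p=7670, q=541
i=8: a=1 ⇒ p=8549, q=603
i=9: a=2 ⇒ p=24768, q=1747
i=10: a=1 ⇒ p=33317, q=2350
i=11: a=1 ⇒ p=58085, q=4097
i=12: a=1 ⇒ p=91402, q=6447
i=13: a=5 ⇒ p=515095, q=36332
(x₁, y₁) = (515095, 36332);  515095² − 201·36332² = 1 ✓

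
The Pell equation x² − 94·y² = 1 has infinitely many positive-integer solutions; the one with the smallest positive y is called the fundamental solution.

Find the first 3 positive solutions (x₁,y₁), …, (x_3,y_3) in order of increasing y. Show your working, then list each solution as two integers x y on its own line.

2143295 221064
9187426914049 947610731760
39382732335491159615 4062018686654877336

d=94: √d = [9; 1,2,3,1,1,…,2,1,18] (ℓ=16, even), read p_15/q_15
i=0: a=9 ⇒ p=9, q=1
…
i=2: a=2 ⇒ p=29, q=3
…
i=5: a=1 ⇒ p=223, q=23
…
i=7: a=1 ⇒ p=1464, q=151
i=8: a=8 ⇒ p=12953, q=1336
i=9: a=1 ⇒ p=14417, q=1487
i=10: a=5 ⇒ p=85038, q=8771
i=11: a=1 ⇒ p=99455, q=10258
i=12: a=1 ⇒ p=184493, q=19029
i=13: a=3 ⇒ p=652934, q=67345
i=14: a=2 ⇒ p=1490361, q=153719
i=15: a=1 ⇒ p=2143295, q=221064
fundamental: x₁=2143295, y₁=221064  (since 4593713457025 − 94·48869292096 = 1)
(2143295+221064√94)^2 = 9187426914049 + 947610731760√94
(2143295+221064√94)^3 = 39382732335491159615 + 4062018686654877336√94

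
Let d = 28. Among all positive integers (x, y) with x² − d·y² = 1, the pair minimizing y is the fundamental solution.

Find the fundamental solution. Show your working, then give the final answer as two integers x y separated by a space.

127 24

[5; 3,2,3,10] for √28; ℓ=4 ⇒ convergent index 3
k=0  a_k=5  p_k/q_k = 5/1
k=1  a_k=3  p_k/q_k = 16/3
k=2  a_k=2  p_k/q_k = 37/7
k=3  a_k=3  p_k/q_k = 127/24
→ (127, 24).  Check: 127²=16129, 28·24²=16128, difference 1.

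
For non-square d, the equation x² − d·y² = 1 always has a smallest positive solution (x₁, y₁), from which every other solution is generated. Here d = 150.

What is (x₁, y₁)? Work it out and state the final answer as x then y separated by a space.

[12; 4,24] for √150; ℓ=2 ⇒ convergent index 1
i=0: a=12 ⇒ p=12, q=1
i=1: a=4 ⇒ p=49, q=4
(x₁, y₁) = (49, 4);  49² − 150·4² = 1 ✓

49 4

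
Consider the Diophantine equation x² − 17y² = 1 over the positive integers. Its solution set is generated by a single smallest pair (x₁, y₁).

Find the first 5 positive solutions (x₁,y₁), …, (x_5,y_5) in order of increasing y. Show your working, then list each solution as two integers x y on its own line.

[4; 8] for √17; ℓ=1 ⇒ convergent index 1
i=0: a=4 ⇒ p=4, q=1
i=1: a=8 ⇒ p=33, q=8
(x₁, y₁) = (33, 8);  33² − 17·8² = 1 ✓
(33+8√17)^2 = 2177 + 528√17
(33+8√17)^3 = 143649 + 34840√17
(33+8√17)^4 = 9478657 + 2298912√17
(33+8√17)^5 = 625447713 + 151693352√17

33 8
2177 528
143649 34840
9478657 2298912
625447713 151693352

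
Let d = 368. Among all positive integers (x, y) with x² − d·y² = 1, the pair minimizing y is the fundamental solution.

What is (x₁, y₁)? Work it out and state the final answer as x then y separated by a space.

1151 60

√368 → a₀=19, period (5,2,5,38); ℓ=4 even so k=3
i=0: a=19 ⇒ p=19, q=1
i=1: a=5 ⇒ p=96, q=5
i=2: a=2 ⇒ p=211, q=11
i=3: a=5 ⇒ p=1151, q=60
fundamental: x₁=1151, y₁=60  (since 1324801 − 368·3600 = 1)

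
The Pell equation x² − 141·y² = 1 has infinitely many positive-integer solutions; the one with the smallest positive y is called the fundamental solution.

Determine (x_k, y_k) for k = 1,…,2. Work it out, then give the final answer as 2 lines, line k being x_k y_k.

[11; 1,6,1,22] for √141; ℓ=4 ⇒ convergent index 3
i=0: a=11 ⇒ p=11, q=1
…
i=2: a=6 ⇒ p=83, q=7
i=3: a=1 ⇒ p=95, q=8
→ (95, 8).  Check: 95²=9025, 141·8²=9024, difference 1.
n=2: (95,8)∘(95,8) = (95·95+141·8·8, 95·8+8·95) = (18049,1520)

95 8
18049 1520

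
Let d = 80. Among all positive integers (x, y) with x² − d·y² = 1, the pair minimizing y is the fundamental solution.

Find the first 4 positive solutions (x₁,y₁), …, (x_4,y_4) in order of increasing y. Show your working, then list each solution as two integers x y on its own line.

[8; 1,16] for √80; ℓ=2 ⇒ convergent index 1
i=0: a=8 ⇒ p=8, q=1
i=1: a=1 ⇒ p=9, q=1
(x₁, y₁) = (9, 1);  9² − 80·1² = 1 ✓
(x_2, y_2) = (9·9 + 80·1·1, 9·1 + 1·9) = (161, 18)
(x_3, y_3) = (9·161 + 80·1·18, 9·18 + 1·161) = (2889, 323)
(x_4, y_4) = (9·2889 + 80·1·323, 9·323 + 1·2889) = (51841, 5796)

9 1
161 18
2889 323
51841 5796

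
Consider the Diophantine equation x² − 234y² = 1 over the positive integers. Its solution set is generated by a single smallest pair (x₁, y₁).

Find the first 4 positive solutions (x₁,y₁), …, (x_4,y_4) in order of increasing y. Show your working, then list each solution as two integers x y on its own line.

5201 340
54100801 3536680
562756526801 36788545020
5853793337683201 382674441761360

d=234: √d = [15; 3,2,1,2,1,2,3,30] (ℓ=8, even), read p_7/q_7
step 0: (15, 1)  from 15·(1,0) + (0,1)
…
step 2: (107, 7)  from 2·(46,3) + (15,1)
step 3: (153, 10)  from 1·(107,7) + (46,3)
step 4: (413, 27)  from 2·(153,10) + (107,7)
step 5: (566, 37)  from 1·(413,27) + (153,10)
step 6: (1545, 101)  from 2·(566,37) + (413,27)
step 7: (5201, 340)  from 3·(1545,101) + (566,37)
fundamental: x₁=5201, y₁=340  (since 27050401 − 234·115600 = 1)
n=2: (5201,340)∘(5201,340) = (5201·5201+234·340·340, 5201·340+340·5201) = (54100801,3536680)
n=3: (54100801,3536680)∘(5201,340) = (5201·54100801+234·340·3536680, 5201·3536680+340·54100801) = (562756526801,36788545020)
n=4: (562756526801,36788545020)∘(5201,340) = (5201·562756526801+234·340·36788545020, 5201·36788545020+340·562756526801) = (5853793337683201,382674441761360)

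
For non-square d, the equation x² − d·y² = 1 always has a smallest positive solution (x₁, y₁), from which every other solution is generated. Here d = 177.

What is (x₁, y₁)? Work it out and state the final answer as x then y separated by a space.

d=177: √d = [13; 3,3,2,8,2,3,3,26] (ℓ=8, even), read p_7/q_7
step 0: (13, 1)  from 13·(1,0) + (0,1)
…
step 3: (306, 23)  from 2·(133,10) + (40,3)
…
step 6: (18985, 1427)  from 3·(5468,411) + (2581,194)
step 7: (62423, 4692)  from 3·(18985,1427) + (5468,411)
→ (62423, 4692).  Check: 62423²=3896630929, 177·4692²=3896630928, difference 1.

62423 4692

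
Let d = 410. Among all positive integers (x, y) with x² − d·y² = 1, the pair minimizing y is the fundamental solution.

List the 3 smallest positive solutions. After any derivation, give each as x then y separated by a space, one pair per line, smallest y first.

81 4
13121 648
2125521 104972

[20; 4,40] for √410; ℓ=2 ⇒ convergent index 1
step 0: (20, 1)  from 20·(1,0) + (0,1)
step 1: (81, 4)  from 4·(20,1) + (1,0)
→ (81, 4).  Check: 81²=6561, 410·4²=6560, difference 1.
(x_2, y_2) = (81·81 + 410·4·4, 81·4 + 4·81) = (13121, 648)
(x_3, y_3) = (81·13121 + 410·4·648, 81·648 + 4·13121) = (2125521, 104972)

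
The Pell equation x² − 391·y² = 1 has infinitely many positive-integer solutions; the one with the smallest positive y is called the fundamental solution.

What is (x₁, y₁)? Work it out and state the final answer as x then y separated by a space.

7338680 371133

[19; 1,3,2,2,1,…,3,1,38] for √391; ℓ=16 ⇒ convergent index 15
a_0=19:  p_0=19·1+0=19,  q_0=19·0+1=1
…
a_2=3:  p_2=3·20+19=79,  q_2=3·1+1=4
a_3=2:  p_3=2·79+20=178,  q_3=2·4+1=9
…
a_6=1:  p_6=1·613+435=1048,  q_6=1·31+22=53
…
a_8=19:  p_8=19·2709+1048=52519,  q_8=19·137+53=2656
…
a_10=1:  p_10=1·107747+52519=160266,  q_10=1·5449+2656=8105
a_11=1:  p_11=1·160266+107747=268013,  q_11=1·8105+5449=13554
…
a_13=2:  p_13=2·696292+268013=1660597,  q_13=2·35213+13554=83980
a_14=3:  p_14=3·1660597+696292=5678083,  q_14=3·83980+35213=287153
a_15=1:  p_15=1·5678083+1660597=7338680,  q_15=1·287153+83980=371133
(x₁, y₁) = (7338680, 371133);  7338680² − 391·371133² = 1 ✓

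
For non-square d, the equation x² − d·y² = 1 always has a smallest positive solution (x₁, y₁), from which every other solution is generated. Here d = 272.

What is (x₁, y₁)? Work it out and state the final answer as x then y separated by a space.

33 2

[16; 2,32] for √272; ℓ=2 ⇒ convergent index 1
step 0: (16, 1)  from 16·(1,0) + (0,1)
step 1: (33, 2)  from 2·(16,1) + (1,0)
→ (33, 2).  Check: 33²=1089, 272·2²=1088, difference 1.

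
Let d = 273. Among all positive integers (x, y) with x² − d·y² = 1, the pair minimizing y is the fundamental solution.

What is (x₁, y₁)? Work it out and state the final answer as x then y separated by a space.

√273 = [16; 1,1,10,1,1,32, …], period ℓ=6 (even) → k=5
step 0: (16, 1)  from 16·(1,0) + (0,1)
step 1: (17, 1)  from 1·(16,1) + (1,0)
step 2: (33, 2)  from 1·(17,1) + (16,1)
step 3: (347, 21)  from 10·(33,2) + (17,1)
step 4: (380, 23)  from 1·(347,21) + (33,2)
step 5: (727, 44)  from 1·(380,23) + (347,21)
→ (727, 44).  Check: 727²=528529, 273·44²=528528, difference 1.

727 44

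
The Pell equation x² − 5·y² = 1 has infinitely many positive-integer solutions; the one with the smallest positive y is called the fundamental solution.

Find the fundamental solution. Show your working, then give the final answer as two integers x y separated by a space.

√5 → a₀=2, period (4); ℓ=1 odd so k=1
step 0: (2, 1)  from 2·(1,0) + (0,1)
step 1: (9, 4)  from 4·(2,1) + (1,0)
→ (9, 4).  Check: 9²=81, 5·4²=80, difference 1.

9 4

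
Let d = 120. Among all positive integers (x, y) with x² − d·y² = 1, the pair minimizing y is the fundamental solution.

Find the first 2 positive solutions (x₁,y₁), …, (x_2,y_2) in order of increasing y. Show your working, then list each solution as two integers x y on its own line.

11 1
241 22

[10; 1,20] for √120; ℓ=2 ⇒ convergent index 1
step 0: (10, 1)  from 10·(1,0) + (0,1)
step 1: (11, 1)  from 1·(10,1) + (1,0)
(x₁, y₁) = (11, 1);  11² − 120·1² = 1 ✓
(x_2, y_2) = (11·11 + 120·1·1, 11·1 + 1·11) = (241, 22)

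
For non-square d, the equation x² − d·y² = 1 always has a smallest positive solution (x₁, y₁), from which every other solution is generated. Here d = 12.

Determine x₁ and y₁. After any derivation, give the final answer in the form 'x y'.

[3; 2,6] for √12; ℓ=2 ⇒ convergent index 1
a_0=3:  p_0=3·1+0=3,  q_0=3·0+1=1
a_1=2:  p_1=2·3+1=7,  q_1=2·1+0=2
(x₁, y₁) = (7, 2);  7² − 12·2² = 1 ✓

7 2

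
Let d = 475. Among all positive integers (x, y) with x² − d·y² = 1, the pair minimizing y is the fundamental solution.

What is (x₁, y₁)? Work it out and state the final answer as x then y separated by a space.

√475 = [21; 1,3,1,6,2,6,1,3,1,42, …], period ℓ=10 (even) → k=9
k=0  a_k=21  p_k/q_k = 21/1
…
k=6  a_k=6  p_k/q_k = 10287/472
k=7  a_k=1  p_k/q_k = 11878/545
k=8  a_k=3  p_k/q_k = 45921/2107
k=9  a_k=1  p_k/q_k = 57799/2652
→ (57799, 2652).  Check: 57799²=3340724401, 475·2652²=3340724400, difference 1.

57799 2652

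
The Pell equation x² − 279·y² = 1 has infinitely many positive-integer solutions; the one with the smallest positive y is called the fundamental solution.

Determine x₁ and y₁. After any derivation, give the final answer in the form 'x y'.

[16; 1,2,2,1,2,2,1,32] for √279; ℓ=8 ⇒ convergent index 7
i=0: a=16 ⇒ p=16, q=1
…
i=2: a=2 ⇒ p=50, q=3
…
i=4: a=1 ⇒ p=167, q=10
i=5: a=2 ⇒ p=451, q=27
i=6: a=2 ⇒ p=1069, q=64
i=7: a=1 ⇒ p=1520, q=91
fundamental: x₁=1520, y₁=91  (since 2310400 − 279·8281 = 1)

1520 91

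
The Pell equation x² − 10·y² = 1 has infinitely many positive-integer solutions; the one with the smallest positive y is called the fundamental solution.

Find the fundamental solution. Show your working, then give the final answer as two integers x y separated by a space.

19 6

d=10: √d = [3; 6] (ℓ=1, odd), read p_1/q_1
i=0: a=3 ⇒ p=3, q=1
i=1: a=6 ⇒ p=19, q=6
→ (19, 6).  Check: 19²=361, 10·6²=360, difference 1.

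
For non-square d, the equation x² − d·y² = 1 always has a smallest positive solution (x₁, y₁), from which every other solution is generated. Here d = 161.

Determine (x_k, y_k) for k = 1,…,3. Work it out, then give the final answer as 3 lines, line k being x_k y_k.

[12; 1,2,4,1,2,1,4,2,1,24] for √161; ℓ=10 ⇒ convergent index 9
i=0: a=12 ⇒ p=12, q=1
…
i=2: a=2 ⇒ p=38, q=3
…
i=5: a=2 ⇒ p=571, q=45
i=6: a=1 ⇒ p=774, q=61
i=7: a=4 ⇒ p=3667, q=289
i=8: a=2 ⇒ p=8108, q=639
i=9: a=1 ⇒ p=11775, q=928
→ (11775, 928).  Check: 11775²=138650625, 161·928²=138650624, difference 1.
k=2:  x_2 = 11775·11775+161·928·928 = 277301249,  y_2 = 11775·928+928·11775 = 21854400
k=3:  x_3 = 11775·277301249+161·928·21854400 = 6530444402175,  y_3 = 11775·21854400+928·277301249 = 514671119072

11775 928
277301249 21854400
6530444402175 514671119072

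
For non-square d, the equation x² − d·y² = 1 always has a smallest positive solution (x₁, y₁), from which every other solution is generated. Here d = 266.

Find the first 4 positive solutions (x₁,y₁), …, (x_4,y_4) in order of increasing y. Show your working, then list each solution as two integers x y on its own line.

685 42
938449 57540
1285674445 78829758
1761373051201 107996710920

√266 = [16; 3,4,3,32, …], period ℓ=4 (even) → k=3
a_0=16:  p_0=16·1+0=16,  q_0=16·0+1=1
a_1=3:  p_1=3·16+1=49,  q_1=3·1+0=3
a_2=4:  p_2=4·49+16=212,  q_2=4·3+1=13
a_3=3:  p_3=3·212+49=685,  q_3=3·13+3=42
(x₁, y₁) = (685, 42);  685² − 266·42² = 1 ✓
(685+42√266)^2 = 938449 + 57540√266
(685+42√266)^3 = 1285674445 + 78829758√266
(685+42√266)^4 = 1761373051201 + 107996710920√266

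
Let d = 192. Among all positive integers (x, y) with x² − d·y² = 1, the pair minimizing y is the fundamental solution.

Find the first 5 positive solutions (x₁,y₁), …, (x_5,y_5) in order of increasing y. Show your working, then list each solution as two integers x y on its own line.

97 7
18817 1358
3650401 263445
708158977 51106972
137379191137 9914489123

√192 → a₀=13, period (1,5,1,26); ℓ=4 even so k=3
step 0: (13, 1)  from 13·(1,0) + (0,1)
step 1: (14, 1)  from 1·(13,1) + (1,0)
step 2: (83, 6)  from 5·(14,1) + (13,1)
step 3: (97, 7)  from 1·(83,6) + (14,1)
(x₁, y₁) = (97, 7);  97² − 192·7² = 1 ✓
(x_2, y_2) = (97·97 + 192·7·7, 97·7 + 7·97) = (18817, 1358)
(x_3, y_3) = (97·18817 + 192·7·1358, 97·1358 + 7·18817) = (3650401, 263445)
(x_4, y_4) = (97·3650401 + 192·7·263445, 97·263445 + 7·3650401) = (708158977, 51106972)
(x_5, y_5) = (97·708158977 + 192·7·51106972, 97·51106972 + 7·708158977) = (137379191137, 9914489123)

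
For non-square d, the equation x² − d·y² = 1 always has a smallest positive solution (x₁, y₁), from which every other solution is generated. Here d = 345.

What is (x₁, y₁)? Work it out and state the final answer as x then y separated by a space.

6761 364

d=345: √d = [18; 1,1,2,1,6,1,2,1,1,36] (ℓ=10, even), read p_9/q_9
i=0: a=18 ⇒ p=18, q=1
…
i=3: a=2 ⇒ p=93, q=5
…
i=7: a=2 ⇒ p=2879, q=155
i=8: a=1 ⇒ p=3882, q=209
i=9: a=1 ⇒ p=6761, q=364
fundamental: x₁=6761, y₁=364  (since 45711121 − 345·132496 = 1)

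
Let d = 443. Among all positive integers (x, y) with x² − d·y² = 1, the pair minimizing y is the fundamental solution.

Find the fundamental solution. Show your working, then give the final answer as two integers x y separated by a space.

442 21

√443 → a₀=21, period (21,42); ℓ=2 even so k=1
k=0  a_k=21  p_k/q_k = 21/1
k=1  a_k=21  p_k/q_k = 442/21
(x₁, y₁) = (442, 21);  442² − 443·21² = 1 ✓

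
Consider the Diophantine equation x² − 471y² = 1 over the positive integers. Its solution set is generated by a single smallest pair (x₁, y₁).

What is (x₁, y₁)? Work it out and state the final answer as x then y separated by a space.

7838695 361188

√471 → a₀=21, period (1,2,2,1,3,…,2,1,42); ℓ=14 even so k=13
i=0: a=21 ⇒ p=21, q=1
…
i=2: a=2 ⇒ p=65, q=3
i=3: a=2 ⇒ p=152, q=7
…
i=5: a=3 ⇒ p=803, q=37
i=6: a=4 ⇒ p=3429, q=158
i=7: a=14 ⇒ p=48809, q=2249
…
i=10: a=1 ⇒ p=843469, q=38865
i=11: a=2 ⇒ p=2331742, q=107441
i=12: a=2 ⇒ p=5506953, q=253747
i=13: a=1 ⇒ p=7838695, q=361188
→ (7838695, 361188).  Check: 7838695²=61445139303025, 471·361188²=61445139303024, difference 1.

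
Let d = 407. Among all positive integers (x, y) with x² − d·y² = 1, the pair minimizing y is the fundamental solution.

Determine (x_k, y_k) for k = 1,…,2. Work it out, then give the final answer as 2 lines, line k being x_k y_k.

2663 132
14183137 703032

√407 = [20; 5,1,2,1,5,40, …], period ℓ=6 (even) → k=5
a_0=20:  p_0=20·1+0=20,  q_0=20·0+1=1
…
a_4=1:  p_4=1·343+121=464,  q_4=1·17+6=23
a_5=5:  p_5=5·464+343=2663,  q_5=5·23+17=132
→ (2663, 132).  Check: 2663²=7091569, 407·132²=7091568, difference 1.
k=2:  x_2 = 2663·2663+407·132·132 = 14183137,  y_2 = 2663·132+132·2663 = 703032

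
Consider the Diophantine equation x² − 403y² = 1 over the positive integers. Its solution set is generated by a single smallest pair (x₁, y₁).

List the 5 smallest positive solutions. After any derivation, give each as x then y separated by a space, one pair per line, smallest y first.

669878 33369
897473069767 44706317964
1202394930058086974 59895557730143415
1610915821914004898868577 80245432842261314788776
2158234137903017152358511160238 107509300122956754498421235241

√403 → a₀=20, period (13,2,1,3,1,3,1,2,13,40); ℓ=10 even so k=9
k=0  a_k=20  p_k/q_k = 20/1
…
k=5  a_k=1  p_k/q_k = 3754/187
…
k=8  a_k=2  p_k/q_k = 50147/2498
k=9  a_k=13  p_k/q_k = 669878/33369
→ (669878, 33369).  Check: 669878²=448736534884, 403·33369²=448736534883, difference 1.
k=2:  x_2 = 669878·669878+403·33369·33369 = 897473069767,  y_2 = 669878·33369+33369·669878 = 44706317964
k=3:  x_3 = 669878·897473069767+403·33369·44706317964 = 1202394930058086974,  y_3 = 669878·44706317964+33369·897473069767 = 59895557730143415
k=4:  x_4 = 669878·1202394930058086974+403·33369·59895557730143415 = 1610915821914004898868577,  y_4 = 669878·59895557730143415+33369·1202394930058086974 = 80245432842261314788776
k=5:  x_5 = 669878·1610915821914004898868577+403·33369·80245432842261314788776 = 2158234137903017152358511160238,  y_5 = 669878·80245432842261314788776+33369·1610915821914004898868577 = 107509300122956754498421235241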